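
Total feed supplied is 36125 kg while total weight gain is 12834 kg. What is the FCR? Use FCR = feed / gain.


FCR = feed consumed / weight gained
FCR = 36125 kg / 12834 kg = 2.81479

2.81479


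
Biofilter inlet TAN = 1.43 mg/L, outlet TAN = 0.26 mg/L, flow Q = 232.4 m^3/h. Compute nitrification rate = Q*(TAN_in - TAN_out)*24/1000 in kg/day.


Concentration drop: TAN_in - TAN_out = 1.43 - 0.26 = 1.17 mg/L
Hourly TAN removed = Q * dTAN = 232.4 m^3/h * 1.17 mg/L = 271.908 g/h  (m^3/h * mg/L = g/h)
Daily TAN removed = 271.908 * 24 = 6525.792 g/day
Convert to kg/day: 6525.792 / 1000 = 6.525792 kg/day

6.525792 kg/day


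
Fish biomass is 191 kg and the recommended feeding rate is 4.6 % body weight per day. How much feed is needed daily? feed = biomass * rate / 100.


Feeding rate fraction = 4.6% / 100 = 0.046
Daily feed = 191 kg * 0.046 = 8.786 kg/day

8.786 kg/day


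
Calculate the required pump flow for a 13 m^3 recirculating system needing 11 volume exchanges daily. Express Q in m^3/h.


Daily recirculation volume = 13 m^3 * 11 = 143 m^3/day
Flow rate Q = daily volume / 24 h = 143 / 24 = 5.95833 m^3/h

5.95833 m^3/h


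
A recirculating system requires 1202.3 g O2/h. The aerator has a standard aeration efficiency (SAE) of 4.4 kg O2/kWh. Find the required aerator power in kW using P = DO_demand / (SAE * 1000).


SAE in g O2/kWh = 4.4 * 1000 = 4400 g/kWh
P = DO_demand / SAE_g = 1202.3 / 4400 = 0.27325 kW

0.27325 kW


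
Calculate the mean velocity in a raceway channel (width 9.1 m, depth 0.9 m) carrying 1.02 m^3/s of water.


Cross-sectional area = W * d = 9.1 * 0.9 = 8.19 m^2
Velocity = Q / A = 1.02 / 8.19 = 0.124542 m/s

0.124542 m/s


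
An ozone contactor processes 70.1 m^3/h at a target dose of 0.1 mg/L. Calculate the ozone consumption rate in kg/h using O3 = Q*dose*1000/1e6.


O3 demand (mg/h) = Q * dose * 1000 = 70.1 * 0.1 * 1000 = 7010 mg/h
Convert mg to kg: 7010 / 1e6 = 0.00701 kg/h

0.00701 kg/h


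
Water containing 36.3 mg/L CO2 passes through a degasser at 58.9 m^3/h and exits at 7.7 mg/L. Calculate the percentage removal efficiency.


CO2_out / CO2_in = 7.7 / 36.3 = 0.21212121
Fraction remaining = 0.21212121
efficiency = (1 - 0.21212121) * 100 = 78.7879 %

78.7879 %


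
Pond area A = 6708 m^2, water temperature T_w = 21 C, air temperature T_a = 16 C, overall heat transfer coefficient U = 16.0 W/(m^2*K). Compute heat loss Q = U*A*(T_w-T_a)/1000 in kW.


Temperature difference dT = 21 - 16 = 5 K
Heat loss (W) = U * A * dT = 16.0 * 6708 * 5 = 536640 W
Convert to kW: 536640 / 1000 = 536.64 kW

536.64 kW


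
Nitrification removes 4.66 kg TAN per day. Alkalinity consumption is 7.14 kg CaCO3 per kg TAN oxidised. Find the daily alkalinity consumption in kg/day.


Alkalinity factor: 7.14 kg CaCO3 consumed per kg TAN nitrified
alk = 4.66 kg TAN * 7.14 = 33.2724 kg CaCO3/day

33.2724 kg CaCO3/day


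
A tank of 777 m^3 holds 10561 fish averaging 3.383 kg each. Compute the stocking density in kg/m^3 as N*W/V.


Total biomass = 10561 fish * 3.383 kg = 35727.863 kg
Density = total biomass / volume = 35727.863 / 777 = 45.9818 kg/m^3

45.9818 kg/m^3


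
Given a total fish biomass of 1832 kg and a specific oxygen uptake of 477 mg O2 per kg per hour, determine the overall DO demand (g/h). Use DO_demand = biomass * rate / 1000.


Total O2 consumption (mg/h) = 1832 kg * 477 mg/(kg*h) = 873864 mg/h
Convert to g/h: 873864 / 1000 = 873.864 g/h

873.864 g/h


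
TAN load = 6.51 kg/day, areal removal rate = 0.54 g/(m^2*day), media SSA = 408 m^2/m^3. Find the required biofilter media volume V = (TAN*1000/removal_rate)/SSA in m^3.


A = 6.51*1000 / 0.54 = 12055.556 m^2
V = 12055.556 / 408 = 29.5479

29.5479 m^3


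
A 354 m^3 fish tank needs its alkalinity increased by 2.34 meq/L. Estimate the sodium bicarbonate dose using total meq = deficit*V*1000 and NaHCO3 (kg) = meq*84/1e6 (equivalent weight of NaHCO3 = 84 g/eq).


Tank volume in L = 354 m^3 * 1000 = 354000 L
Total meq required = 2.34 meq/L * 354000 L = 828360 meq
NaHCO3 mass = 828360 meq * 84 mg/meq / 1e6 = 69.5822 kg

69.5822 kg


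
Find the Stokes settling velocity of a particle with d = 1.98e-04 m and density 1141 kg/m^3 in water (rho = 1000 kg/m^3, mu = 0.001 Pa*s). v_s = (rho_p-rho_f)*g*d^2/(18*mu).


Density difference: rho_p - rho_f = 1141 - 1000 = 141 kg/m^3
d^2 = (1.98e-04)^2 = 3.9204e-08 m^2
Numerator = (rho_p - rho_f) * g * d^2 = 141 * 9.81 * 3.9204e-08 = 5.4227365e-05
Denominator = 18 * mu = 18 * 0.001 = 0.018
v_s = 5.4227365e-05 / 0.018 = 0.00301263 m/s
Check: Re = rho_f * v_s * d / mu = 1000 * 0.00301263 * 1.98e-04 / 0.001 = 0.597 < 1, so Stokes' law applies.

0.00301263 m/s


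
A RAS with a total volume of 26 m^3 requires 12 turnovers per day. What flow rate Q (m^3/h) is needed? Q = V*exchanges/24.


Daily recirculation volume = 26 m^3 * 12 = 312 m^3/day
Flow rate Q = daily volume / 24 h = 312 / 24 = 13 m^3/h

13 m^3/h


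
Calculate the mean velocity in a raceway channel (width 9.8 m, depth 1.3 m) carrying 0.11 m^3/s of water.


Cross-sectional area = W * d = 9.8 * 1.3 = 12.74 m^2
Velocity = Q / A = 0.11 / 12.74 = 0.00863422 m/s

0.00863422 m/s


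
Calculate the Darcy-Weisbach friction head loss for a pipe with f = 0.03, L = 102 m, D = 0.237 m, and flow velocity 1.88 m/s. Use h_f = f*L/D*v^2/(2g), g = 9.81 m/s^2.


v^2 = 1.88^2 = 3.5344 m^2/s^2
L/D = 102/0.237 = 430.37975
h_f = f*(L/D)*v^2/(2g) = 0.03 * 430.37975 * 3.5344 / 19.62 = 2.32589 m

2.32589 m


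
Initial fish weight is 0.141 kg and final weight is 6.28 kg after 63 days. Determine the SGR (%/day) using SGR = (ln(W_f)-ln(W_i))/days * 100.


ln(W_f) = ln(6.28) = 1.83737
ln(W_i) = ln(0.141) = -1.9589954
ln(W_f) - ln(W_i) = 1.83737 - -1.9589954 = 3.7963654
SGR = 3.7963654 / 63 * 100 = 6.02598 %/day

6.02598 %/day


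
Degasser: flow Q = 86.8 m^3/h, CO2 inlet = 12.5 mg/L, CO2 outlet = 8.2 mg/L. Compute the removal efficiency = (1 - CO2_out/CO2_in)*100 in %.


CO2_out / CO2_in = 8.2 / 12.5 = 0.656
Fraction remaining = 0.656
efficiency = (1 - 0.656) * 100 = 34.4 %

34.4 %


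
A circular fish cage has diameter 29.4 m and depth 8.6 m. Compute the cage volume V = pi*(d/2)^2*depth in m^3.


r = d/2 = 29.4/2 = 14.7 m
Base area = pi*r^2 = pi*14.7^2 = 678.86676 m^2
Volume = 678.86676 * 8.6 = 5838.25 m^3

5838.25 m^3


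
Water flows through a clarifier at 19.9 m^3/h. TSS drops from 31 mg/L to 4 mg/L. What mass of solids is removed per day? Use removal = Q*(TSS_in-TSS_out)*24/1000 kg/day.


Concentration drop: TSS_in - TSS_out = 31 - 4 = 27 mg/L
Hourly solids removed = Q * dTSS = 19.9 m^3/h * 27 mg/L = 537.3 g/h  (m^3/h * mg/L = g/h)
Daily solids removed = 537.3 * 24 = 12895.2 g/day
Convert g to kg: 12895.2 / 1000 = 12.8952 kg/day

12.8952 kg/day


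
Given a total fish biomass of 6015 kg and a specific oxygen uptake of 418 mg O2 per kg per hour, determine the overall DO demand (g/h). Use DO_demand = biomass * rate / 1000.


Total O2 consumption (mg/h) = 6015 kg * 418 mg/(kg*h) = 2514270 mg/h
Convert to g/h: 2514270 / 1000 = 2514.27 g/h

2514.27 g/h


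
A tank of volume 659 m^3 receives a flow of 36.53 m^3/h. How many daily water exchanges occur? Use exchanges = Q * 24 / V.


Daily flow volume = 36.53 m^3/h * 24 h = 876.72 m^3/day
Exchanges = daily flow / tank volume = 876.72 / 659 = 1.33038 exchanges/day

1.33038 exchanges/day


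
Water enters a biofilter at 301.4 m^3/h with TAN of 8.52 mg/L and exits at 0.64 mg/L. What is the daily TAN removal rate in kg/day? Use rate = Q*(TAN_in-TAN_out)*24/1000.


Concentration drop: TAN_in - TAN_out = 8.52 - 0.64 = 7.88 mg/L
Hourly TAN removed = Q * dTAN = 301.4 m^3/h * 7.88 mg/L = 2375.032 g/h  (m^3/h * mg/L = g/h)
Daily TAN removed = 2375.032 * 24 = 57000.768 g/day
Convert to kg/day: 57000.768 / 1000 = 57.000768 kg/day

57.000768 kg/day


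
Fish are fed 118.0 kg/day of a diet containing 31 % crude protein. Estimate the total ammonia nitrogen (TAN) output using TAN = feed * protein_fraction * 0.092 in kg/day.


Protein in feed = 118.0 * 31/100 = 36.58 kg/day
TAN = protein * 0.092 = 36.58 * 0.092 = 3.36536 kg/day

3.36536 kg/day


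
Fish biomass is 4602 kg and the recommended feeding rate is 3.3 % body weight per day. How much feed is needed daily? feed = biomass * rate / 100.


Feeding rate fraction = 3.3% / 100 = 0.033
Daily feed = 4602 kg * 0.033 = 151.866 kg/day

151.866 kg/day


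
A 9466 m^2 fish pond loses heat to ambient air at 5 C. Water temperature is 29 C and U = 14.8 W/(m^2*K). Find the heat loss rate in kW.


Temperature difference dT = 29 - 5 = 24 K
Heat loss (W) = U * A * dT = 14.8 * 9466 * 24 = 3362323.2 W
Convert to kW: 3362323.2 / 1000 = 3362.3232 kW

3362.3232 kW


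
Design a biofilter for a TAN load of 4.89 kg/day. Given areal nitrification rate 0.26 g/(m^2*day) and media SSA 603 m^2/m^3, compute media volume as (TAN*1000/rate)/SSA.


A = 4.89*1000 / 0.26 = 18807.692 m^2
V = 18807.692 / 603 = 31.1902

31.1902 m^3


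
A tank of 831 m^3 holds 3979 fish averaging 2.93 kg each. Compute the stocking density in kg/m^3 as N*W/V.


Total biomass = 3979 fish * 2.93 kg = 11658.47 kg
Density = total biomass / volume = 11658.47 / 831 = 14.0294 kg/m^3

14.0294 kg/m^3


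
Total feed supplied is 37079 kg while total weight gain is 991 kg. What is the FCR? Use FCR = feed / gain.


FCR = feed consumed / weight gained
FCR = 37079 kg / 991 kg = 37.4157

37.4157


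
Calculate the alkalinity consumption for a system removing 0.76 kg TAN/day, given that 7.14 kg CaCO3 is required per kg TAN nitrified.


Alkalinity factor: 7.14 kg CaCO3 consumed per kg TAN nitrified
alk = 0.76 kg TAN * 7.14 = 5.4264 kg CaCO3/day

5.4264 kg CaCO3/day


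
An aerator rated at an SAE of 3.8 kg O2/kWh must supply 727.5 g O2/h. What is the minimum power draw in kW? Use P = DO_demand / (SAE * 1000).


SAE in g O2/kWh = 3.8 * 1000 = 3800 g/kWh
P = DO_demand / SAE_g = 727.5 / 3800 = 0.191447 kW

0.191447 kW


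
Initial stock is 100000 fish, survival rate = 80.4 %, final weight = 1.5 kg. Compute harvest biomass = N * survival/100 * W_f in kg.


Survivors = 100000 * 80.4/100 = 80400 fish
Harvest biomass = survivors * W_f = 80400 * 1.5 = 120600 kg

120600 kg


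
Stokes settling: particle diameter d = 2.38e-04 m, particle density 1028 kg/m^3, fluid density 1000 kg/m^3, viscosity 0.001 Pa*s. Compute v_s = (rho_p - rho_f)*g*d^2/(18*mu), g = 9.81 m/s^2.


Density difference: rho_p - rho_f = 1028 - 1000 = 28 kg/m^3
d^2 = (2.38e-04)^2 = 5.6644e-08 m^2
Numerator = (rho_p - rho_f) * g * d^2 = 28 * 9.81 * 5.6644e-08 = 1.5558974e-05
Denominator = 18 * mu = 18 * 0.001 = 0.018
v_s = 1.5558974e-05 / 0.018 = 8.64387e-04 m/s
Check: Re = rho_f * v_s * d / mu = 1000 * 8.64387e-04 * 2.38e-04 / 0.001 = 0.206 < 1, so Stokes' law applies.

8.64387e-04 m/s


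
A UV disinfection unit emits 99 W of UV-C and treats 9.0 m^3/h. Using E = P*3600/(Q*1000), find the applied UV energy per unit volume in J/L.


Energy delivered per hour = 99 W * 3600 s = 356400 J/h
Volume treated per hour = 9.0 m^3/h * 1000 = 9000 L/h
dose = 356400 / 9000 = 39.6 J/L

39.6 J/L


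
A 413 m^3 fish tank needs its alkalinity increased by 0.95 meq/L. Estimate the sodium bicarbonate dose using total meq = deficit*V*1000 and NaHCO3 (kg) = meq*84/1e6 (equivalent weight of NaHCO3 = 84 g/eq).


Tank volume in L = 413 m^3 * 1000 = 413000 L
Total meq required = 0.95 meq/L * 413000 L = 392350 meq
NaHCO3 mass = 392350 meq * 84 mg/meq / 1e6 = 32.9574 kg

32.9574 kg


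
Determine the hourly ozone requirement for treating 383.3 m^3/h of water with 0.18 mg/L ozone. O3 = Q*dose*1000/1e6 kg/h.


O3 demand (mg/h) = Q * dose * 1000 = 383.3 * 0.18 * 1000 = 68994 mg/h
Convert mg to kg: 68994 / 1e6 = 0.068994 kg/h

0.068994 kg/h


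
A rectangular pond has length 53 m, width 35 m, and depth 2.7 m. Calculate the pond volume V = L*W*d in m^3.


Base area = L * W = 53 * 35 = 1855 m^2
Volume = area * depth = 1855 * 2.7 = 5008.5 m^3

5008.5 m^3


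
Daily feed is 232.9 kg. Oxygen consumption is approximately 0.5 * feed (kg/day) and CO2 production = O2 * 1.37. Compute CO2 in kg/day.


O2 = 232.9 * 0.5 = 116.45
CO2 = 116.45 * 1.37 = 159.5365

159.5365 kg/day


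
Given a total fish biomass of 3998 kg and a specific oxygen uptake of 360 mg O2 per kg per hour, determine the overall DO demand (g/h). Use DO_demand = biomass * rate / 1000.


Total O2 consumption (mg/h) = 3998 kg * 360 mg/(kg*h) = 1439280 mg/h
Convert to g/h: 1439280 / 1000 = 1439.28 g/h

1439.28 g/h


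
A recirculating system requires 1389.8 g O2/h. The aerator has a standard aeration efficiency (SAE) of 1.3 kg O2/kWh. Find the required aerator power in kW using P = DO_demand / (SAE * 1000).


SAE in g O2/kWh = 1.3 * 1000 = 1300 g/kWh
P = DO_demand / SAE_g = 1389.8 / 1300 = 1.06908 kW

1.06908 kW


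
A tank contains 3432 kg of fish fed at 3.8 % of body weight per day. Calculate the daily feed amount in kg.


Feeding rate fraction = 3.8% / 100 = 0.038
Daily feed = 3432 kg * 0.038 = 130.416 kg/day

130.416 kg/day


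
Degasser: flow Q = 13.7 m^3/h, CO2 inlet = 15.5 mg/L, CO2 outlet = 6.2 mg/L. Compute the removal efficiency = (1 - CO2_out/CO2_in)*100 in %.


CO2_out / CO2_in = 6.2 / 15.5 = 0.4
Fraction remaining = 0.4
efficiency = (1 - 0.4) * 100 = 60 %

60 %


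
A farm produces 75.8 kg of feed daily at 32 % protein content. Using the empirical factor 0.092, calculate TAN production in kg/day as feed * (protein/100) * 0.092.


Protein in feed = 75.8 * 32/100 = 24.256 kg/day
TAN = protein * 0.092 = 24.256 * 0.092 = 2.231552 kg/day

2.231552 kg/day


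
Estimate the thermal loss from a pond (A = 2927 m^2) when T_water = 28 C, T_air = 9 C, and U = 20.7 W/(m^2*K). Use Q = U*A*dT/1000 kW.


Temperature difference dT = 28 - 9 = 19 K
Heat loss (W) = U * A * dT = 20.7 * 2927 * 19 = 1151189.1 W
Convert to kW: 1151189.1 / 1000 = 1151.1891 kW

1151.1891 kW


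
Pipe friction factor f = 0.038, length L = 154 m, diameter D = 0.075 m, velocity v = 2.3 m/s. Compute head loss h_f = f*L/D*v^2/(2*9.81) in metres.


v^2 = 2.3^2 = 5.29 m^2/s^2
L/D = 154/0.075 = 2053.3333
h_f = f*(L/D)*v^2/(2g) = 0.038 * 2053.3333 * 5.29 / 19.62 = 21.0378 m

21.0378 m


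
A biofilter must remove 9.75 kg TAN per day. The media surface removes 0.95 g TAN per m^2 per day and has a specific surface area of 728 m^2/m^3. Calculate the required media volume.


A = 9.75*1000 / 0.95 = 10263.158 m^2
V = 10263.158 / 728 = 14.0977

14.0977 m^3


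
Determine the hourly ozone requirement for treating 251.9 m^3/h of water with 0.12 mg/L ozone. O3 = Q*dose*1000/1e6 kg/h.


O3 demand (mg/h) = Q * dose * 1000 = 251.9 * 0.12 * 1000 = 30228 mg/h
Convert mg to kg: 30228 / 1e6 = 0.030228 kg/h

0.030228 kg/h


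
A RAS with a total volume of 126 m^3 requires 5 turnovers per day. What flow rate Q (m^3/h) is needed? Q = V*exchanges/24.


Daily recirculation volume = 126 m^3 * 5 = 630 m^3/day
Flow rate Q = daily volume / 24 h = 630 / 24 = 26.25 m^3/h

26.25 m^3/h


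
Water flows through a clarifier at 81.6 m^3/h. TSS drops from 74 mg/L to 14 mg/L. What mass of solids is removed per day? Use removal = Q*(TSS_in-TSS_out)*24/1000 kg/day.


Concentration drop: TSS_in - TSS_out = 74 - 14 = 60 mg/L
Hourly solids removed = Q * dTSS = 81.6 m^3/h * 60 mg/L = 4896 g/h  (m^3/h * mg/L = g/h)
Daily solids removed = 4896 * 24 = 117504 g/day
Convert g to kg: 117504 / 1000 = 117.504 kg/day

117.504 kg/day


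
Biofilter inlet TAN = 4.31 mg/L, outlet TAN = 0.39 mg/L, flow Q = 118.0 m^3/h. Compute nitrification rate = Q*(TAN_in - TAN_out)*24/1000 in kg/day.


Concentration drop: TAN_in - TAN_out = 4.31 - 0.39 = 3.92 mg/L
Hourly TAN removed = Q * dTAN = 118.0 m^3/h * 3.92 mg/L = 462.56 g/h  (m^3/h * mg/L = g/h)
Daily TAN removed = 462.56 * 24 = 11101.44 g/day
Convert to kg/day: 11101.44 / 1000 = 11.10144 kg/day

11.10144 kg/day


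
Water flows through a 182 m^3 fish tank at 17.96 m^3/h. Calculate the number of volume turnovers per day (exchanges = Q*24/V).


Daily flow volume = 17.96 m^3/h * 24 h = 431.04 m^3/day
Exchanges = daily flow / tank volume = 431.04 / 182 = 2.36835 exchanges/day

2.36835 exchanges/day


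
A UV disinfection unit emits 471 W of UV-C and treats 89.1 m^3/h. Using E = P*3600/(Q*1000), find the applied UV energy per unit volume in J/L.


Energy delivered per hour = 471 W * 3600 s = 1695600 J/h
Volume treated per hour = 89.1 m^3/h * 1000 = 89100 L/h
dose = 1695600 / 89100 = 19.0303 J/L

19.0303 J/L


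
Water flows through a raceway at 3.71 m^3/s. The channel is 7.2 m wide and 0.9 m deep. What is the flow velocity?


Cross-sectional area = W * d = 7.2 * 0.9 = 6.48 m^2
Velocity = Q / A = 3.71 / 6.48 = 0.572531 m/s

0.572531 m/s


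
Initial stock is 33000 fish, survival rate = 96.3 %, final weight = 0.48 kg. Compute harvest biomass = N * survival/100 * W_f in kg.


Survivors = 33000 * 96.3/100 = 31779 fish
Harvest biomass = survivors * W_f = 31779 * 0.48 = 15253.92 kg

15253.92 kg


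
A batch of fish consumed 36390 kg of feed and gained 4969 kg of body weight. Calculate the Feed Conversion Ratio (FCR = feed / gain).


FCR = feed consumed / weight gained
FCR = 36390 kg / 4969 kg = 7.32341

7.32341


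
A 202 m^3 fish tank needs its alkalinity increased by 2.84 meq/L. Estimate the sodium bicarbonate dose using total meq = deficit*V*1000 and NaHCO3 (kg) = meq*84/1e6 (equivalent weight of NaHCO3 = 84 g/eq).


Tank volume in L = 202 m^3 * 1000 = 202000 L
Total meq required = 2.84 meq/L * 202000 L = 573680 meq
NaHCO3 mass = 573680 meq * 84 mg/meq / 1e6 = 48.1891 kg

48.1891 kg


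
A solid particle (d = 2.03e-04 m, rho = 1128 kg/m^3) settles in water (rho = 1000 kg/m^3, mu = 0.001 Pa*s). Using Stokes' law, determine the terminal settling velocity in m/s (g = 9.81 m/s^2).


Density difference: rho_p - rho_f = 1128 - 1000 = 128 kg/m^3
d^2 = (2.03e-04)^2 = 4.1209e-08 m^2
Numerator = (rho_p - rho_f) * g * d^2 = 128 * 9.81 * 4.1209e-08 = 5.1745317e-05
Denominator = 18 * mu = 18 * 0.001 = 0.018
v_s = 5.1745317e-05 / 0.018 = 0.00287474 m/s
Check: Re = rho_f * v_s * d / mu = 1000 * 0.00287474 * 2.03e-04 / 0.001 = 0.584 < 1, so Stokes' law applies.

0.00287474 m/s


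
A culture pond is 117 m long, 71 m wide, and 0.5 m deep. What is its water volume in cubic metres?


Base area = L * W = 117 * 71 = 8307 m^2
Volume = area * depth = 8307 * 0.5 = 4153.5 m^3

4153.5 m^3


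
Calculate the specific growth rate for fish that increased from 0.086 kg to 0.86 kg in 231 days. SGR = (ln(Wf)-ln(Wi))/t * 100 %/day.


ln(W_f) = ln(0.86) = -0.15082289
ln(W_i) = ln(0.086) = -2.453408
ln(W_f) - ln(W_i) = -0.15082289 - -2.453408 = 2.3025851
SGR = 2.3025851 / 231 * 100 = 0.99679 %/day

0.99679 %/day


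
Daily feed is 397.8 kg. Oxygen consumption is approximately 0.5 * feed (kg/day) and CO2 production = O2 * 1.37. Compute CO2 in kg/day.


O2 = 397.8 * 0.5 = 198.9
CO2 = 198.9 * 1.37 = 272.493

272.493 kg/day


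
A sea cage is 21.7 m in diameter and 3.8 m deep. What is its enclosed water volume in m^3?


r = d/2 = 21.7/2 = 10.85 m
Base area = pi*r^2 = pi*10.85^2 = 369.83614 m^2
Volume = 369.83614 * 3.8 = 1405.38 m^3

1405.38 m^3


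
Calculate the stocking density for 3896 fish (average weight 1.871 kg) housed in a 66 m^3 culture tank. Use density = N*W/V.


Total biomass = 3896 fish * 1.871 kg = 7289.416 kg
Density = total biomass / volume = 7289.416 / 66 = 110.446 kg/m^3

110.446 kg/m^3


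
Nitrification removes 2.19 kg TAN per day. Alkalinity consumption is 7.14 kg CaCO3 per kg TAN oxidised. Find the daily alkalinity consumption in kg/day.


Alkalinity factor: 7.14 kg CaCO3 consumed per kg TAN nitrified
alk = 2.19 kg TAN * 7.14 = 15.6366 kg CaCO3/day

15.6366 kg CaCO3/day


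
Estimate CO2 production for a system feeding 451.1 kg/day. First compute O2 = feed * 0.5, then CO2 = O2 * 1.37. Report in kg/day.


O2 = 451.1 * 0.5 = 225.55
CO2 = 225.55 * 1.37 = 309.0035

309.0035 kg/day


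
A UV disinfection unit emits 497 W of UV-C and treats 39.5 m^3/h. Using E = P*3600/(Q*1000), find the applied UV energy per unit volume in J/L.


Energy delivered per hour = 497 W * 3600 s = 1789200 J/h
Volume treated per hour = 39.5 m^3/h * 1000 = 39500 L/h
dose = 1789200 / 39500 = 45.2962 J/L

45.2962 J/L


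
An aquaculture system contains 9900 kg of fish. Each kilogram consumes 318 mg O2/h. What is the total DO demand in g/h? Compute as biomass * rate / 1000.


Total O2 consumption (mg/h) = 9900 kg * 318 mg/(kg*h) = 3148200 mg/h
Convert to g/h: 3148200 / 1000 = 3148.2 g/h

3148.2 g/h


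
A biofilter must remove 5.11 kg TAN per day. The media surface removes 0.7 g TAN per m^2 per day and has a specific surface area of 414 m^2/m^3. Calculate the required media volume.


A = 5.11*1000 / 0.7 = 7300 m^2
V = 7300 / 414 = 17.6329

17.6329 m^3


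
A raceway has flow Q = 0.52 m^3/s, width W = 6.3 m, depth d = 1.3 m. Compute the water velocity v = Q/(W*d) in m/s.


Cross-sectional area = W * d = 6.3 * 1.3 = 8.19 m^2
Velocity = Q / A = 0.52 / 8.19 = 0.0634921 m/s

0.0634921 m/s


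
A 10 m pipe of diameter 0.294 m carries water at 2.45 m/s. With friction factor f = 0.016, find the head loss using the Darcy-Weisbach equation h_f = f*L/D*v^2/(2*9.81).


v^2 = 2.45^2 = 6.0025 m^2/s^2
L/D = 10/0.294 = 34.013605
h_f = f*(L/D)*v^2/(2g) = 0.016 * 34.013605 * 6.0025 / 19.62 = 0.166497 m

0.166497 m


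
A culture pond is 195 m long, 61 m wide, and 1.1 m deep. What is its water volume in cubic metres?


Base area = L * W = 195 * 61 = 11895 m^2
Volume = area * depth = 11895 * 1.1 = 13084.5 m^3

13084.5 m^3


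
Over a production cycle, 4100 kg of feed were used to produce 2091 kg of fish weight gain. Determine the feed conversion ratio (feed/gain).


FCR = feed consumed / weight gained
FCR = 4100 kg / 2091 kg = 1.96078

1.96078


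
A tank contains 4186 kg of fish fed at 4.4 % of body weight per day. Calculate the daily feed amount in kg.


Feeding rate fraction = 4.4% / 100 = 0.044
Daily feed = 4186 kg * 0.044 = 184.184 kg/day

184.184 kg/day


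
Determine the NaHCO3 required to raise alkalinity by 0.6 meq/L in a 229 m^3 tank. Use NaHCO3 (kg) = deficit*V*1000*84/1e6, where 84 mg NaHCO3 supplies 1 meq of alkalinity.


Tank volume in L = 229 m^3 * 1000 = 229000 L
Total meq required = 0.6 meq/L * 229000 L = 137400 meq
NaHCO3 mass = 137400 meq * 84 mg/meq / 1e6 = 11.5416 kg

11.5416 kg


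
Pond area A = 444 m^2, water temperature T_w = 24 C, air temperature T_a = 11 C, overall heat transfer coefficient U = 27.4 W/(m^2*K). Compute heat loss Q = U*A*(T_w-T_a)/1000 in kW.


Temperature difference dT = 24 - 11 = 13 K
Heat loss (W) = U * A * dT = 27.4 * 444 * 13 = 158152.8 W
Convert to kW: 158152.8 / 1000 = 158.1528 kW

158.1528 kW


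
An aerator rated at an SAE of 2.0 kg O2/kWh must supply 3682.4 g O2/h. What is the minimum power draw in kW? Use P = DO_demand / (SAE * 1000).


SAE in g O2/kWh = 2.0 * 1000 = 2000 g/kWh
P = DO_demand / SAE_g = 3682.4 / 2000 = 1.8412 kW

1.8412 kW


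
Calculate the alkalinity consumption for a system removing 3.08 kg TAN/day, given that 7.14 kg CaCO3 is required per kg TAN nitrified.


Alkalinity factor: 7.14 kg CaCO3 consumed per kg TAN nitrified
alk = 3.08 kg TAN * 7.14 = 21.9912 kg CaCO3/day

21.9912 kg CaCO3/day


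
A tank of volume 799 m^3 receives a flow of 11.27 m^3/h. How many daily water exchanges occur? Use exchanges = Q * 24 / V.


Daily flow volume = 11.27 m^3/h * 24 h = 270.48 m^3/day
Exchanges = daily flow / tank volume = 270.48 / 799 = 0.338523 exchanges/day

0.338523 exchanges/day


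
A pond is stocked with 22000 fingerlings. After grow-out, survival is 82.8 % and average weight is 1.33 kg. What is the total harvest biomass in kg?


Survivors = 22000 * 82.8/100 = 18216 fish
Harvest biomass = survivors * W_f = 18216 * 1.33 = 24227.28 kg

24227.28 kg


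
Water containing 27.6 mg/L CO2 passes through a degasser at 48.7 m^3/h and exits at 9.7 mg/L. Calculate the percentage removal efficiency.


CO2_out / CO2_in = 9.7 / 27.6 = 0.35144928
Fraction remaining = 0.35144928
efficiency = (1 - 0.35144928) * 100 = 64.8551 %

64.8551 %


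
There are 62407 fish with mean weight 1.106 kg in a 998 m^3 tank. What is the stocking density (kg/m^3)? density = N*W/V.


Total biomass = 62407 fish * 1.106 kg = 69022.142 kg
Density = total biomass / volume = 69022.142 / 998 = 69.1605 kg/m^3

69.1605 kg/m^3


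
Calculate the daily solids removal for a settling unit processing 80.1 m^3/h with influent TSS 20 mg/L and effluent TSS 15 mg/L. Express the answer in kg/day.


Concentration drop: TSS_in - TSS_out = 20 - 15 = 5 mg/L
Hourly solids removed = Q * dTSS = 80.1 m^3/h * 5 mg/L = 400.5 g/h  (m^3/h * mg/L = g/h)
Daily solids removed = 400.5 * 24 = 9612 g/day
Convert g to kg: 9612 / 1000 = 9.612 kg/day

9.612 kg/day


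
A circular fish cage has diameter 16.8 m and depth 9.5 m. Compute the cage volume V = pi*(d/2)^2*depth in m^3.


r = d/2 = 16.8/2 = 8.4 m
Base area = pi*r^2 = pi*8.4^2 = 221.67078 m^2
Volume = 221.67078 * 9.5 = 2105.87 m^3

2105.87 m^3


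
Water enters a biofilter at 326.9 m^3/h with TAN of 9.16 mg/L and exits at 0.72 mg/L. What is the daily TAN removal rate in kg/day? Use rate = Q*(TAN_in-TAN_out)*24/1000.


Concentration drop: TAN_in - TAN_out = 9.16 - 0.72 = 8.44 mg/L
Hourly TAN removed = Q * dTAN = 326.9 m^3/h * 8.44 mg/L = 2759.036 g/h  (m^3/h * mg/L = g/h)
Daily TAN removed = 2759.036 * 24 = 66216.864 g/day
Convert to kg/day: 66216.864 / 1000 = 66.216864 kg/day

66.216864 kg/day


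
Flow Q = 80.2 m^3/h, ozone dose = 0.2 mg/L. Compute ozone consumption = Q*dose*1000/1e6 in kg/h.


O3 demand (mg/h) = Q * dose * 1000 = 80.2 * 0.2 * 1000 = 16040 mg/h
Convert mg to kg: 16040 / 1e6 = 0.01604 kg/h

0.01604 kg/h


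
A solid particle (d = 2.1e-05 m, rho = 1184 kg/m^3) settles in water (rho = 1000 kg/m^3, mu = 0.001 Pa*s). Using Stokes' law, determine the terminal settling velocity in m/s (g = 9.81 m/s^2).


Density difference: rho_p - rho_f = 1184 - 1000 = 184 kg/m^3
d^2 = (2.1e-05)^2 = 4.41e-10 m^2
Numerator = (rho_p - rho_f) * g * d^2 = 184 * 9.81 * 4.41e-10 = 7.9602264e-07
Denominator = 18 * mu = 18 * 0.001 = 0.018
v_s = 7.9602264e-07 / 0.018 = 4.42235e-05 m/s
Check: Re = rho_f * v_s * d / mu = 1000 * 4.42235e-05 * 2.1e-05 / 0.001 = 9.29e-04 < 1, so Stokes' law applies.

4.42235e-05 m/s


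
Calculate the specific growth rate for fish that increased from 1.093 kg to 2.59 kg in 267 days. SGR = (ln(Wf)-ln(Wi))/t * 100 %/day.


ln(W_f) = ln(2.59) = 0.95165788
ln(W_i) = ln(1.093) = 0.088926209
ln(W_f) - ln(W_i) = 0.95165788 - 0.088926209 = 0.86273167
SGR = 0.86273167 / 267 * 100 = 0.32312 %/day

0.32312 %/day


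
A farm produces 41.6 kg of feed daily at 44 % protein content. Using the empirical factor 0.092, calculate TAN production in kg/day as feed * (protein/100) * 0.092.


Protein in feed = 41.6 * 44/100 = 18.304 kg/day
TAN = protein * 0.092 = 18.304 * 0.092 = 1.683968 kg/day

1.683968 kg/day


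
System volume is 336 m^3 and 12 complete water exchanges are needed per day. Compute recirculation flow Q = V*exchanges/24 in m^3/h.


Daily recirculation volume = 336 m^3 * 12 = 4032 m^3/day
Flow rate Q = daily volume / 24 h = 4032 / 24 = 168 m^3/h

168 m^3/h


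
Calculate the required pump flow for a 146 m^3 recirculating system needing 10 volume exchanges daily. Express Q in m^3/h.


Daily recirculation volume = 146 m^3 * 10 = 1460 m^3/day
Flow rate Q = daily volume / 24 h = 1460 / 24 = 60.8333 m^3/h

60.8333 m^3/h


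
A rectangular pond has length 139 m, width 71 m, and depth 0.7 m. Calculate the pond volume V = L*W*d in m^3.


Base area = L * W = 139 * 71 = 9869 m^2
Volume = area * depth = 9869 * 0.7 = 6908.3 m^3

6908.3 m^3


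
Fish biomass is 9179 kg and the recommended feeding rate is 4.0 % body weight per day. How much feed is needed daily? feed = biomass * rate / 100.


Feeding rate fraction = 4.0% / 100 = 0.04
Daily feed = 9179 kg * 0.04 = 367.16 kg/day

367.16 kg/day


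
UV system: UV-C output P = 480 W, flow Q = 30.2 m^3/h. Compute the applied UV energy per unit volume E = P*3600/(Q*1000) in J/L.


Energy delivered per hour = 480 W * 3600 s = 1728000 J/h
Volume treated per hour = 30.2 m^3/h * 1000 = 30200 L/h
dose = 1728000 / 30200 = 57.2185 J/L

57.2185 J/L


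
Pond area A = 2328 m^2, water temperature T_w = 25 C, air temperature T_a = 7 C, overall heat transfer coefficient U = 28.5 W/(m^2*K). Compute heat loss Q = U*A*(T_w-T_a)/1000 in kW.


Temperature difference dT = 25 - 7 = 18 K
Heat loss (W) = U * A * dT = 28.5 * 2328 * 18 = 1194264 W
Convert to kW: 1194264 / 1000 = 1194.264 kW

1194.264 kW


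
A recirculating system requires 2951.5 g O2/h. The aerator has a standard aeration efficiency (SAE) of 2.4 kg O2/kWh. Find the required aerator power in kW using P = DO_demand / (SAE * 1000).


SAE in g O2/kWh = 2.4 * 1000 = 2400 g/kWh
P = DO_demand / SAE_g = 2951.5 / 2400 = 1.22979 kW

1.22979 kW


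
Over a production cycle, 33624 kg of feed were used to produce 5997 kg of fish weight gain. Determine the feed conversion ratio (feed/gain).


FCR = feed consumed / weight gained
FCR = 33624 kg / 5997 kg = 5.6068

5.6068


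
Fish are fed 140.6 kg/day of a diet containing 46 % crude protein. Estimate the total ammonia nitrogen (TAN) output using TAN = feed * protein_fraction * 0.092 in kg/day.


Protein in feed = 140.6 * 46/100 = 64.676 kg/day
TAN = protein * 0.092 = 64.676 * 0.092 = 5.950192 kg/day

5.950192 kg/day


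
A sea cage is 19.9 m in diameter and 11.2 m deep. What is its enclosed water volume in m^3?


r = d/2 = 19.9/2 = 9.95 m
Base area = pi*r^2 = pi*9.95^2 = 311.02553 m^2
Volume = 311.02553 * 11.2 = 3483.49 m^3

3483.49 m^3


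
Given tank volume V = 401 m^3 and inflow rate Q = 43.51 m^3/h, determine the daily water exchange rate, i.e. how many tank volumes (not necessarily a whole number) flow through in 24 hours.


Daily flow volume = 43.51 m^3/h * 24 h = 1044.24 m^3/day
Exchanges = daily flow / tank volume = 1044.24 / 401 = 2.60409 exchanges/day

2.60409 exchanges/day


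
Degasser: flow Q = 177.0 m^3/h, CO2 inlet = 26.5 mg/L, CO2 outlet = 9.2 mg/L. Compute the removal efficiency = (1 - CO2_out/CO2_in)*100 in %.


CO2_out / CO2_in = 9.2 / 26.5 = 0.34716981
Fraction remaining = 0.34716981
efficiency = (1 - 0.34716981) * 100 = 65.283 %

65.283 %


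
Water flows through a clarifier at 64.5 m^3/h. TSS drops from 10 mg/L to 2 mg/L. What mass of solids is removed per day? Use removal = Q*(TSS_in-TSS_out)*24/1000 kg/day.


Concentration drop: TSS_in - TSS_out = 10 - 2 = 8 mg/L
Hourly solids removed = Q * dTSS = 64.5 m^3/h * 8 mg/L = 516 g/h  (m^3/h * mg/L = g/h)
Daily solids removed = 516 * 24 = 12384 g/day
Convert g to kg: 12384 / 1000 = 12.384 kg/day

12.384 kg/day


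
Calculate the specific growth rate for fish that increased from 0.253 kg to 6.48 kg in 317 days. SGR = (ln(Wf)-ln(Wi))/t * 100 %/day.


ln(W_f) = ln(6.48) = 1.8687205
ln(W_i) = ln(0.253) = -1.3743658
ln(W_f) - ln(W_i) = 1.8687205 - -1.3743658 = 3.2430863
SGR = 3.2430863 / 317 * 100 = 1.02306 %/day

1.02306 %/day


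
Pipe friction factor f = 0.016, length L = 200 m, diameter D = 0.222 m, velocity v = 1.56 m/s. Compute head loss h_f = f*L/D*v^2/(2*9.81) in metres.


v^2 = 1.56^2 = 2.4336 m^2/s^2
L/D = 200/0.222 = 900.9009
h_f = f*(L/D)*v^2/(2g) = 0.016 * 900.9009 * 2.4336 / 19.62 = 1.78792 m

1.78792 m


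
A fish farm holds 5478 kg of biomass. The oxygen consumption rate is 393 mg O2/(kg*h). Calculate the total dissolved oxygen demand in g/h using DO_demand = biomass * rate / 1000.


Total O2 consumption (mg/h) = 5478 kg * 393 mg/(kg*h) = 2152854 mg/h
Convert to g/h: 2152854 / 1000 = 2152.854 g/h

2152.854 g/h


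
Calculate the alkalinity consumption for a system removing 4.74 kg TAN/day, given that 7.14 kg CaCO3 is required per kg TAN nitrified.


Alkalinity factor: 7.14 kg CaCO3 consumed per kg TAN nitrified
alk = 4.74 kg TAN * 7.14 = 33.8436 kg CaCO3/day

33.8436 kg CaCO3/day


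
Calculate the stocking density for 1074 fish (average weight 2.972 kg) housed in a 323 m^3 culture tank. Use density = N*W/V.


Total biomass = 1074 fish * 2.972 kg = 3191.928 kg
Density = total biomass / volume = 3191.928 / 323 = 9.88213 kg/m^3

9.88213 kg/m^3


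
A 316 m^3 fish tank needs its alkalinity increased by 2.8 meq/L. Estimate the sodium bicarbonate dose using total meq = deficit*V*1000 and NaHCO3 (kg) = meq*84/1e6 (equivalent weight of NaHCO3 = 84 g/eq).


Tank volume in L = 316 m^3 * 1000 = 316000 L
Total meq required = 2.8 meq/L * 316000 L = 884800 meq
NaHCO3 mass = 884800 meq * 84 mg/meq / 1e6 = 74.3232 kg

74.3232 kg


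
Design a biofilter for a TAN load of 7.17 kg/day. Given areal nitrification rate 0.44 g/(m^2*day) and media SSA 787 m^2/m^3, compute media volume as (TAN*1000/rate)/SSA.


A = 7.17*1000 / 0.44 = 16295.455 m^2
V = 16295.455 / 787 = 20.7058

20.7058 m^3


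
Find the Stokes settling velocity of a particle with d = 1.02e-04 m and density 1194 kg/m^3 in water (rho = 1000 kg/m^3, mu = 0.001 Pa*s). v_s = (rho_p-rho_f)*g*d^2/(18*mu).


Density difference: rho_p - rho_f = 1194 - 1000 = 194 kg/m^3
d^2 = (1.02e-04)^2 = 1.0404e-08 m^2
Numerator = (rho_p - rho_f) * g * d^2 = 194 * 9.81 * 1.0404e-08 = 1.9800269e-05
Denominator = 18 * mu = 18 * 0.001 = 0.018
v_s = 1.9800269e-05 / 0.018 = 0.00110001 m/s
Check: Re = rho_f * v_s * d / mu = 1000 * 0.00110001 * 1.02e-04 / 0.001 = 0.112 < 1, so Stokes' law applies.

0.00110001 m/s


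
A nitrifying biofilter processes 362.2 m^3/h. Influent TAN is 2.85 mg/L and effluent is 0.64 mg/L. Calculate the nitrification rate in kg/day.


Concentration drop: TAN_in - TAN_out = 2.85 - 0.64 = 2.21 mg/L
Hourly TAN removed = Q * dTAN = 362.2 m^3/h * 2.21 mg/L = 800.462 g/h  (m^3/h * mg/L = g/h)
Daily TAN removed = 800.462 * 24 = 19211.088 g/day
Convert to kg/day: 19211.088 / 1000 = 19.211088 kg/day

19.211088 kg/day


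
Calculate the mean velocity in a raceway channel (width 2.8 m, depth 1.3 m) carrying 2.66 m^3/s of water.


Cross-sectional area = W * d = 2.8 * 1.3 = 3.64 m^2
Velocity = Q / A = 2.66 / 3.64 = 0.730769 m/s

0.730769 m/s


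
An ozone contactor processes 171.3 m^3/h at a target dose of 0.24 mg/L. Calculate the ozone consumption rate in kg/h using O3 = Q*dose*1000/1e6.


O3 demand (mg/h) = Q * dose * 1000 = 171.3 * 0.24 * 1000 = 41112 mg/h
Convert mg to kg: 41112 / 1e6 = 0.041112 kg/h

0.041112 kg/h


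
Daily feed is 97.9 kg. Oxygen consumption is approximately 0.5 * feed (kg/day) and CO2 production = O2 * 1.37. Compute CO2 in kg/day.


O2 = 97.9 * 0.5 = 48.95
CO2 = 48.95 * 1.37 = 67.0615

67.0615 kg/day


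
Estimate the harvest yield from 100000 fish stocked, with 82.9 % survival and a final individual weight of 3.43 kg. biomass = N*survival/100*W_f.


Survivors = 100000 * 82.9/100 = 82900 fish
Harvest biomass = survivors * W_f = 82900 * 3.43 = 284347 kg

284347 kg


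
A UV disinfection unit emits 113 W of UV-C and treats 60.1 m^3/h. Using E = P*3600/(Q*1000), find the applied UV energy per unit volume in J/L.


Energy delivered per hour = 113 W * 3600 s = 406800 J/h
Volume treated per hour = 60.1 m^3/h * 1000 = 60100 L/h
dose = 406800 / 60100 = 6.76872 J/L

6.76872 J/L


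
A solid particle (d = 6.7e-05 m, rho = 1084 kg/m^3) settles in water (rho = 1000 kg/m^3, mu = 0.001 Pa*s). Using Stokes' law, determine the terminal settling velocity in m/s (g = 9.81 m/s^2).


Density difference: rho_p - rho_f = 1084 - 1000 = 84 kg/m^3
d^2 = (6.7e-05)^2 = 4.489e-09 m^2
Numerator = (rho_p - rho_f) * g * d^2 = 84 * 9.81 * 4.489e-09 = 3.6991156e-06
Denominator = 18 * mu = 18 * 0.001 = 0.018
v_s = 3.6991156e-06 / 0.018 = 2.05506e-04 m/s
Check: Re = rho_f * v_s * d / mu = 1000 * 2.05506e-04 * 6.7e-05 / 0.001 = 0.0138 < 1, so Stokes' law applies.

2.05506e-04 m/s


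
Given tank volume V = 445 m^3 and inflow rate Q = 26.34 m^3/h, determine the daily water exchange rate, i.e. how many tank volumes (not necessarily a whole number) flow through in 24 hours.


Daily flow volume = 26.34 m^3/h * 24 h = 632.16 m^3/day
Exchanges = daily flow / tank volume = 632.16 / 445 = 1.42058 exchanges/day

1.42058 exchanges/day


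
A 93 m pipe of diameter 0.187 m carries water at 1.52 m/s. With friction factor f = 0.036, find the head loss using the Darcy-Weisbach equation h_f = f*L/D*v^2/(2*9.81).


v^2 = 1.52^2 = 2.3104 m^2/s^2
L/D = 93/0.187 = 497.3262
h_f = f*(L/D)*v^2/(2g) = 0.036 * 497.3262 * 2.3104 / 19.62 = 2.1083 m

2.1083 m


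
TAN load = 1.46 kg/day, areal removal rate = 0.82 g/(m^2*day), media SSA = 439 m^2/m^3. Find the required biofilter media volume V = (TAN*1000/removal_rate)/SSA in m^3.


A = 1.46*1000 / 0.82 = 1780.4878 m^2
V = 1780.4878 / 439 = 4.05578

4.05578 m^3


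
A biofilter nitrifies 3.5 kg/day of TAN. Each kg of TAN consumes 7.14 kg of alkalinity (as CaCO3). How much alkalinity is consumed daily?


Alkalinity factor: 7.14 kg CaCO3 consumed per kg TAN nitrified
alk = 3.5 kg TAN * 7.14 = 24.99 kg CaCO3/day

24.99 kg CaCO3/day


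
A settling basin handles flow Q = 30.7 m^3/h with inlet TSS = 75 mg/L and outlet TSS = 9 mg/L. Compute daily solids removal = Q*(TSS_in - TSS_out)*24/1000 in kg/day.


Concentration drop: TSS_in - TSS_out = 75 - 9 = 66 mg/L
Hourly solids removed = Q * dTSS = 30.7 m^3/h * 66 mg/L = 2026.2 g/h  (m^3/h * mg/L = g/h)
Daily solids removed = 2026.2 * 24 = 48628.8 g/day
Convert g to kg: 48628.8 / 1000 = 48.6288 kg/day

48.6288 kg/day


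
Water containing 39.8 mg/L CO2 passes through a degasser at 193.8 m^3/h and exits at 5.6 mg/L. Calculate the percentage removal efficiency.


CO2_out / CO2_in = 5.6 / 39.8 = 0.14070352
Fraction remaining = 0.14070352
efficiency = (1 - 0.14070352) * 100 = 85.9296 %

85.9296 %


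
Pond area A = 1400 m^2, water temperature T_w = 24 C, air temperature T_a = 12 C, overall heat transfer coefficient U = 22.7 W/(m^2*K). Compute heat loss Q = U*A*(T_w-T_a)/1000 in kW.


Temperature difference dT = 24 - 12 = 12 K
Heat loss (W) = U * A * dT = 22.7 * 1400 * 12 = 381360 W
Convert to kW: 381360 / 1000 = 381.36 kW

381.36 kW


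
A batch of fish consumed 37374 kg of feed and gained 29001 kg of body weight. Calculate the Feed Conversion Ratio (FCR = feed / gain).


FCR = feed consumed / weight gained
FCR = 37374 kg / 29001 kg = 1.28871

1.28871


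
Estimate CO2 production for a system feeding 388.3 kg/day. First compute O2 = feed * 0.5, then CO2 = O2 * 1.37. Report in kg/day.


O2 = 388.3 * 0.5 = 194.15
CO2 = 194.15 * 1.37 = 265.9855

265.9855 kg/day


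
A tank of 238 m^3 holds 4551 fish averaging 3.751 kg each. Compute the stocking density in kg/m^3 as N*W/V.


Total biomass = 4551 fish * 3.751 kg = 17070.801 kg
Density = total biomass / volume = 17070.801 / 238 = 71.7261 kg/m^3

71.7261 kg/m^3


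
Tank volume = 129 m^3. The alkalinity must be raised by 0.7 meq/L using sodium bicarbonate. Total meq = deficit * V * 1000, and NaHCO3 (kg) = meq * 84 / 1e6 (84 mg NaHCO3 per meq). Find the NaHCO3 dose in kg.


Tank volume in L = 129 m^3 * 1000 = 129000 L
Total meq required = 0.7 meq/L * 129000 L = 90300 meq
NaHCO3 mass = 90300 meq * 84 mg/meq / 1e6 = 7.5852 kg

7.5852 kg


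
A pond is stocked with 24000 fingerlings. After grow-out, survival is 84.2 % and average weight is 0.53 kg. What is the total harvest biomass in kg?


Survivors = 24000 * 84.2/100 = 20208 fish
Harvest biomass = survivors * W_f = 20208 * 0.53 = 10710.24 kg

10710.24 kg


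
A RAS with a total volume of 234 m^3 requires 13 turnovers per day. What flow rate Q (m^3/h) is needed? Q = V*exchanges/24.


Daily recirculation volume = 234 m^3 * 13 = 3042 m^3/day
Flow rate Q = daily volume / 24 h = 3042 / 24 = 126.75 m^3/h

126.75 m^3/h


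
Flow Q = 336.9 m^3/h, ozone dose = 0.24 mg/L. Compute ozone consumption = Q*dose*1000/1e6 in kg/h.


O3 demand (mg/h) = Q * dose * 1000 = 336.9 * 0.24 * 1000 = 80856 mg/h
Convert mg to kg: 80856 / 1e6 = 0.080856 kg/h

0.080856 kg/h
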